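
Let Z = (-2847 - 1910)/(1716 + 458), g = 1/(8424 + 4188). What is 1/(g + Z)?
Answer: -13709244/29996555 ≈ -0.45703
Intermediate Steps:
g = 1/12612 ≈ 7.9290e-5
Z = -4757/2174 ≈ -2.1881
1/(g + Z) = 1/(1/12612 - 4757/2174) = 1/(-29996555/13709244) = -13709244/29996555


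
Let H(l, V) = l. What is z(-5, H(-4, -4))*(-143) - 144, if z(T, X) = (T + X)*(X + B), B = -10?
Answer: -18162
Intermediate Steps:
z(T, X) = (-10 + X)*(T + X) (z(T, X) = (T + X)*(X - 10) = (T + X)*(-10 + X) = (-10 + X)*(T + X))
z(-5, H(-4, -4))*(-143) - 144 = ((-4)² - 10*(-5) - 10*(-4) - 5*(-4))*(-143) - 144 = (16 + 50 + 40 + 20)*(-143) - 144 = 126*(-143) - 144 = -18018 - 144 = -18162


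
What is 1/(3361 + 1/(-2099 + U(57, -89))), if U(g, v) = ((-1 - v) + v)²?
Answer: 2098/7051377 ≈ 0.00029753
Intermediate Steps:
U(g, v) = 1 (U(g, v) = (-1)² = 1)
1/(3361 + 1/(-2099 + U(57, -89))) = 1/(3361 + 1/(-2099 + 1)) = 1/(3361 + 1/(-2098)) = 1/(3361 - 1/2098) = 1/(7051377/2098) = 2098/7051377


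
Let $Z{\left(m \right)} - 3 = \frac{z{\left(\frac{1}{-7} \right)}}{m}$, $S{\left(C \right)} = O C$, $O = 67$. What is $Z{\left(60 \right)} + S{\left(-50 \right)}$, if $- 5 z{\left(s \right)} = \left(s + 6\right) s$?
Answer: $- \frac{49200859}{14700} \approx -3347.0$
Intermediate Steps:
$z{\left(s \right)} = - \frac{s \left(6 + s\right)}{5}$ ($z{\left(s \right)} = - \frac{\left(s + 6\right) s}{5} = - \frac{\left(6 + s\right) s}{5} = - \frac{s \left(6 + s\right)}{5}$)
$S{\left(C \right)} = 67 C$
$Z{\left(m \right)} = 3 + \frac{41}{245 m}$ ($Z{\left(m \right)} = 3 + \frac{\left(- \frac{1}{5}\right) \frac{1}{-7} \left(6 + \frac{1}{-7}\right)}{m} = 3 + \frac{\left(- \frac{1}{5}\right) \left(- \frac{1}{7}\right) \left(6 - \frac{1}{7}\right)}{m} = 3 + \frac{\left(- \frac{1}{5}\right) \left(- \frac{1}{7}\right) \frac{41}{7}}{m} = 3 + \frac{41}{245 m}$)
$Z{\left(60 \right)} + S{\left(-50 \right)} = \left(3 + \frac{41}{245 \cdot 60}\right) + 67 \left(-50\right) = \left(3 + \frac{41}{245} \cdot \frac{1}{60}\right) - 3350 = \left(3 + \frac{41}{14700}\right) - 3350 = \frac{44141}{14700} - 3350 = - \frac{49200859}{14700}$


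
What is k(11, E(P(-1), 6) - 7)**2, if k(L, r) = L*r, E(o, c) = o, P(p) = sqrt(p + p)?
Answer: 5687 - 1694*I*sqrt(2) ≈ 5687.0 - 2395.7*I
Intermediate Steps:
P(p) = sqrt(2)*sqrt(p) (P(p) = sqrt(2*p) = sqrt(2)*sqrt(p))
k(11, E(P(-1), 6) - 7)**2 = (11*(sqrt(2)*sqrt(-1) - 7))**2 = (11*(sqrt(2)*I - 7))**2 = (11*(I*sqrt(2) - 7))**2 = (11*(-7 + I*sqrt(2)))**2 = (-77 + 11*I*sqrt(2))**2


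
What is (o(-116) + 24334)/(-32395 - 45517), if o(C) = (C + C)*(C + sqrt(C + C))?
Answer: -25623/38956 + 58*I*sqrt(58)/9739 ≈ -0.65774 + 0.045355*I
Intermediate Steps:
o(C) = 2*C*(C + sqrt(2)*sqrt(C)) (o(C) = (2*C)*(C + sqrt(2*C)) = (2*C)*(C + sqrt(2)*sqrt(C)) = 2*C*(C + sqrt(2)*sqrt(C)))
(o(-116) + 24334)/(-32395 - 45517) = ((2*(-116)**2 + 2*sqrt(2)*(-116)**(3/2)) + 24334)/(-32395 - 45517) = ((2*13456 + 2*sqrt(2)*(-232*I*sqrt(29))) + 24334)/(-77912) = ((26912 - 464*I*sqrt(58)) + 24334)*(-1/77912) = (51246 - 464*I*sqrt(58))*(-1/77912) = -25623/38956 + 58*I*sqrt(58)/9739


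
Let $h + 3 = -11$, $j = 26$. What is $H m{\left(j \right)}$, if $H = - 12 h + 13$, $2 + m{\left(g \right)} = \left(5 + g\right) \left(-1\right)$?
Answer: $-5973$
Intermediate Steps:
$h = -14$ ($h = -3 - 11 = -14$)
$m{\left(g \right)} = -7 - g$ ($m{\left(g \right)} = -2 + \left(5 + g\right) \left(-1\right) = -2 - \left(5 + g\right) = -7 - g$)
$H = 181$ ($H = \left(-12\right) \left(-14\right) + 13 = 168 + 13 = 181$)
$H m{\left(j \right)} = 181 \left(-7 - 26\right) = 181 \left(-33\right) = -5973$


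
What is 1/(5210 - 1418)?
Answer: 1/3792 ≈ 0.00026371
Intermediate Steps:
1/(5210 - 1418) = 1/3792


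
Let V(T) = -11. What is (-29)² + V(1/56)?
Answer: 830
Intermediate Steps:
(-29)² + V(1/56) = (-29)² - 11 = 841 - 11 = 830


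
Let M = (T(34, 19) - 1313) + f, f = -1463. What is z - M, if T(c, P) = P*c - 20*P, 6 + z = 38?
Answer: 2542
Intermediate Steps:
z = 32 (z = -6 + 38 = 32)
T(c, P) = -20*P + P*c
M = -2510 (M = (19*(-20 + 34) - 1313) - 1463 = (19*14 - 1313) - 1463 = (266 - 1313) - 1463 = -1047 - 1463 = -2510)
z - M = 32 - 1*(-2510) = 32 + 2510 = 2542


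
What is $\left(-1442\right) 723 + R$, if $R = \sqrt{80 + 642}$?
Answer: $-1042566 + 19 \sqrt{2} \approx -1.0425 \cdot 10^{6}$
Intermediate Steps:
$R = 19 \sqrt{2}$ ($R = \sqrt{722} = 19 \sqrt{2} \approx 26.87$)
$\left(-1442\right) 723 + R = \left(-1442\right) 723 + 19 \sqrt{2} = -1042566 + 19 \sqrt{2}$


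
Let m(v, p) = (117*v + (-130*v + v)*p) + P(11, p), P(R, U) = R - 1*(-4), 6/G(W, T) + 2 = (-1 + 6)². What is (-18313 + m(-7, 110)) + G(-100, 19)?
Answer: 1844905/23 ≈ 80213.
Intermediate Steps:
G(W, T) = 6/23 (G(W, T) = 6/(-2 + (-1 + 6)²) = 6/(-2 + 5²) = 6/(-2 + 25) = 6/23)
P(R, U) = 4 + R (P(R, U) = R + 4 = 4 + R)
m(v, p) = 15 + 117*v - 129*p*v (m(v, p) = (117*v + (-130*v + v)*p) + (4 + 11) = (117*v + (-129*v)*p) + 15 = (117*v - 129*p*v) + 15 = 15 + 117*v - 129*p*v)
(-18313 + m(-7, 110)) + G(-100, 19) = (-18313 + (15 + 117*(-7) - 129*110*(-7))) + 6/23 = (-18313 + (15 - 819 + 99330)) + 6/23 = (-18313 + 98526) + 6/23 = 80213 + 6/23 = 1844905/23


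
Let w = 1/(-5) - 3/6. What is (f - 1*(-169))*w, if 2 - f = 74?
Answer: -679/10 ≈ -67.900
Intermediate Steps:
f = -72 (f = 2 - 1*74 = 2 - 74 = -72)
w = -7/10 (w = 1*(-1/5) - 3*1/6 = -1/5 - 1/2 = -7/10 ≈ -0.70000)
(f - 1*(-169))*w = (-72 - 1*(-169))*(-7/10) = (-72 + 169)*(-7/10) = 97*(-7/10) = -679/10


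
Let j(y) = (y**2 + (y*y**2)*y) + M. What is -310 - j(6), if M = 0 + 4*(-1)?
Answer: -1638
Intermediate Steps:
M = -4 (M = 0 - 4 = -4)
j(y) = -4 + y**2 + y**4 (j(y) = (y**2 + (y*y**2)*y) - 4 = (y**2 + y**3*y) - 4 = (y**2 + y**4) - 4 = -4 + y**2 + y**4)
-310 - j(6) = -310 - (-4 + 6**2 + 6**4) = -310 - (-4 + 36 + 1296) = -310 - 1*1328 = -310 - 1328 = -1638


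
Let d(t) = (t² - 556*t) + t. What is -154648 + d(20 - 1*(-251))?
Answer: -231612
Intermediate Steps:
d(t) = t² - 555*t
-154648 + d(20 - 1*(-251)) = -154648 + (20 - 1*(-251))*(-555 + (20 - 1*(-251))) = -154648 + (20 + 251)*(-555 + (20 + 251)) = -154648 + 271*(-555 + 271) = -154648 + 271*(-284) = -154648 - 76964 = -231612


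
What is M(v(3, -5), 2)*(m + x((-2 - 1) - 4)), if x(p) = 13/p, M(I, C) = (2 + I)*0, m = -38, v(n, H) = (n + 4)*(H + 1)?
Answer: 0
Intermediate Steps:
v(n, H) = (1 + H)*(4 + n) (v(n, H) = (4 + n)*(1 + H) = (1 + H)*(4 + n))
M(I, C) = 0
M(v(3, -5), 2)*(m + x((-2 - 1) - 4)) = 0*(-38 + 13/((-2 - 1) - 4)) = 0*(-38 + 13/(-3 - 4)) = 0*(-38 + 13/(-7)) = 0*(-38 + 13*(-⅐)) = 0*(-38 - 13/7) = 0*(-279/7) = 0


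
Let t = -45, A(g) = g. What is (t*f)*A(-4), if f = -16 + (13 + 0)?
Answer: -540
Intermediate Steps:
f = -3 (f = -16 + 13 = -3)
(t*f)*A(-4) = -45*(-3)*(-4) = 135*(-4) = -540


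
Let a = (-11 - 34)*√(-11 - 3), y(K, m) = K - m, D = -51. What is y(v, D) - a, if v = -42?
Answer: 9 + 45*I*√14 ≈ 9.0 + 168.37*I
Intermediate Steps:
a = -45*I*√14 ≈ -168.37*I
y(v, D) - a = (-42 - 1*(-51)) - (-45)*I*√14 = (-42 + 51) + 45*I*√14 = 9 + 45*I*√14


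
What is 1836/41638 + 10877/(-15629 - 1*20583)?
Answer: -193205647/753897628 ≈ -0.25628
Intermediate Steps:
1836/41638 + 10877/(-15629 - 1*20583) = 1836*(1/41638) + 10877/(-15629 - 20583) = 918/20819 + 10877/(-36212) = 918/20819 + 10877*(-1/36212) = 918/20819 - 10877/36212 = -193205647/753897628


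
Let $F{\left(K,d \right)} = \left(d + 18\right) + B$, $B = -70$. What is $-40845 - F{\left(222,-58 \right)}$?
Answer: $-40735$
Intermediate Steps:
$F{\left(K,d \right)} = -52 + d$ ($F{\left(K,d \right)} = \left(d + 18\right) - 70 = \left(18 + d\right) - 70 = -52 + d$)
$-40845 - F{\left(222,-58 \right)} = -40845 - \left(-52 - 58\right) = -40845 - -110 = -40845 + 110 = -40735$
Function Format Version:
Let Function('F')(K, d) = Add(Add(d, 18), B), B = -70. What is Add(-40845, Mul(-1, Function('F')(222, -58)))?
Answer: -40735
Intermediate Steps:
Function('F')(K, d) = Add(-52, d) (Function('F')(K, d) = Add(Add(d, 18), -70) = Add(Add(18, d), -70) = Add(-52, d))
Add(-40845, Mul(-1, Function('F')(222, -58))) = Add(-40845, Mul(-1, Add(-52, -58))) = Add(-40845, Mul(-1, -110)) = Add(-40845, 110) = -40735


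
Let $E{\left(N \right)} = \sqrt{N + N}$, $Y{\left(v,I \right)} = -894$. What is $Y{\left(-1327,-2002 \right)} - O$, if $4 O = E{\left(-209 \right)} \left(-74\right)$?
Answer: $-894 + \frac{37 i \sqrt{418}}{2} \approx -894.0 + 378.23 i$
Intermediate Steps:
$E{\left(N \right)} = \sqrt{2} \sqrt{N}$ ($E{\left(N \right)} = \sqrt{2 N} = \sqrt{2} \sqrt{N}$)
$O = - \frac{37 i \sqrt{418}}{2}$ ($O = \frac{\sqrt{2} \sqrt{-209} \left(-74\right)}{4} = \frac{\sqrt{2} i \sqrt{209} \left(-74\right)}{4} = \frac{i \sqrt{418} \left(-74\right)}{4} = \frac{\left(-74\right) i \sqrt{418}}{4} = - \frac{37 i \sqrt{418}}{2} \approx - 378.23 i$)
$Y{\left(-1327,-2002 \right)} - O = -894 - - \frac{37 i \sqrt{418}}{2} = -894 + \frac{37 i \sqrt{418}}{2}$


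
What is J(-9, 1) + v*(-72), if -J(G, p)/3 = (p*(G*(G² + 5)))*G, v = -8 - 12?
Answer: -19458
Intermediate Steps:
v = -20
J(G, p) = -3*p*G²*(5 + G²) (J(G, p) = -3*p*(G*(G² + 5))*G = -3*p*(G*(5 + G²))*G = -3*G*p*(5 + G²)*G = -3*p*G²*(5 + G²))
J(-9, 1) + v*(-72) = -3*1*(-9)²*(5 + (-9)²) - 20*(-72) = -3*1*81*(5 + 81) + 1440 = -3*1*81*86 + 1440 = -20898 + 1440 = -19458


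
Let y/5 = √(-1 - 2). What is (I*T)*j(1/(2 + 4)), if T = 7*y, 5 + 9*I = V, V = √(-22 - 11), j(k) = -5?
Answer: 175*√11/3 + 875*I*√3/9 ≈ 193.47 + 168.39*I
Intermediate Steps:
y = 5*I*√3 (y = 5*√(-1 - 2) = 5*√(-3) = 5*(I*√3) = 5*I*√3 ≈ 8.6602*I)
V = I*√33 (V = √(-33) = I*√33 ≈ 5.7446*I)
I = -5/9 + I*√33/9 (I = -5/9 + (I*√33)/9 = -5/9 + I*√33/9 ≈ -0.55556 + 0.63828*I)
T = 35*I*√3 (T = 7*(5*I*√3) = 35*I*√3 ≈ 60.622*I)
(I*T)*j(1/(2 + 4)) = ((-5/9 + I*√33/9)*(35*I*√3))*(-5) = (35*I*√3*(-5/9 + I*√33/9))*(-5) = -175*I*√3*(-5/9 + I*√33/9)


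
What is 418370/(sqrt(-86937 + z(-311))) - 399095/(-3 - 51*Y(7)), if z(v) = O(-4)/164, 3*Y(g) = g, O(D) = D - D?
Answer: 399095/122 - 418370*I*sqrt(86937)/86937 ≈ 3271.3 - 1418.9*I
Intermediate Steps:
O(D) = 0
Y(g) = g/3
z(v) = 0 (z(v) = 0/164 = 0*(1/164) = 0)
418370/(sqrt(-86937 + z(-311))) - 399095/(-3 - 51*Y(7)) = 418370/(sqrt(-86937 + 0)) - 399095/(-3 - 17*7) = 418370/(sqrt(-86937)) - 399095/(-3 - 51*7/3) = 418370/((I*sqrt(86937))) - 399095/(-3 - 119) = 418370*(-I*sqrt(86937)/86937) - 399095/(-122) = -418370*I*sqrt(86937)/86937 - 399095*(-1/122) = -418370*I*sqrt(86937)/86937 + 399095/122 = 399095/122 - 418370*I*sqrt(86937)/86937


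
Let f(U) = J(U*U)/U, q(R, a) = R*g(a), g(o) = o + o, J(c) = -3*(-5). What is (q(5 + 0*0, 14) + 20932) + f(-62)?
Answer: 1306449/62 ≈ 21072.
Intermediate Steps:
J(c) = 15
g(o) = 2*o
q(R, a) = 2*R*a (q(R, a) = R*(2*a) = 2*R*a)
f(U) = 15/U
(q(5 + 0*0, 14) + 20932) + f(-62) = (2*(5 + 0*0)*14 + 20932) + 15/(-62) = (2*(5 + 0)*14 + 20932) + 15*(-1/62) = (2*5*14 + 20932) - 15/62 = (140 + 20932) - 15/62 = 21072 - 15/62 = 1306449/62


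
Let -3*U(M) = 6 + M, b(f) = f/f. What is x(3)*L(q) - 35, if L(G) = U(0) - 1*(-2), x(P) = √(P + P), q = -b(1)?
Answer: -35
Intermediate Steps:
b(f) = 1
q = -1 (q = -1*1 = -1)
U(M) = -2 - M/3 (U(M) = -(6 + M)/3 = -2 - M/3)
x(P) = √2*√P (x(P) = √(2*P) = √2*√P)
L(G) = 0 (L(G) = (-2 - ⅓*0) - 1*(-2) = (-2 + 0) + 2 = -2 + 2 = 0)
x(3)*L(q) - 35 = (√2*√3)*0 - 35 = √6*0 - 35 = 0 - 35 = -35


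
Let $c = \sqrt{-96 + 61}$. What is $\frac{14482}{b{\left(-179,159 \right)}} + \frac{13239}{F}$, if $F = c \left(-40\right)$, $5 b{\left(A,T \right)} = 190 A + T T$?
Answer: $- \frac{72410}{8729} + \frac{13239 i \sqrt{35}}{1400} \approx -8.2953 + 55.945 i$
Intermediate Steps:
$b{\left(A,T \right)} = 38 A + \frac{T^{2}}{5}$ ($b{\left(A,T \right)} = \frac{190 A + T T}{5} = \frac{190 A + T^{2}}{5} = \frac{T^{2} + 190 A}{5} = 38 A + \frac{T^{2}}{5}$)
$c = i \sqrt{35}$ ($c = \sqrt{-35} = i \sqrt{35} \approx 5.9161 i$)
$F = - 40 i \sqrt{35}$ ($F = i \sqrt{35} \left(-40\right) = - 40 i \sqrt{35} \approx - 236.64 i$)
$\frac{14482}{b{\left(-179,159 \right)}} + \frac{13239}{F} = \frac{14482}{38 \left(-179\right) + \frac{159^{2}}{5}} + \frac{13239}{\left(-40\right) i \sqrt{35}} = \frac{14482}{-6802 + \frac{1}{5} \cdot 25281} + 13239 \frac{i \sqrt{35}}{1400} = \frac{14482}{-6802 + \frac{25281}{5}} + \frac{13239 i \sqrt{35}}{1400} = \frac{14482}{- \frac{8729}{5}} + \frac{13239 i \sqrt{35}}{1400} = 14482 \left(- \frac{5}{8729}\right) + \frac{13239 i \sqrt{35}}{1400} = - \frac{72410}{8729} + \frac{13239 i \sqrt{35}}{1400}$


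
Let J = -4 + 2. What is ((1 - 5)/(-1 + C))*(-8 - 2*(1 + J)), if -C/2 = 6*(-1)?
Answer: 24/11 ≈ 2.1818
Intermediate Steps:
C = 12 (C = -12*(-1) = -2*(-6) = 12)
J = -2
((1 - 5)/(-1 + C))*(-8 - 2*(1 + J)) = ((1 - 5)/(-1 + 12))*(-8 - 2*(1 - 2)) = (-4/11)*(-8 - 2*(-1)) = (-4*1/11)*(-8 + 2) = -4/11*(-6) = 24/11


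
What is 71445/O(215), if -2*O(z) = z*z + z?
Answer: -4763/1548 ≈ -3.0769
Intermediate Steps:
O(z) = -z/2 - z**2/2 (O(z) = -(z*z + z)/2 = -(z**2 + z)/2 = -(z + z**2)/2 = -z/2 - z**2/2)
71445/O(215) = 71445/((-1/2*215*(1 + 215))) = 71445/((-1/2*215*216)) = 71445/(-23220) = 71445*(-1/23220) = -4763/1548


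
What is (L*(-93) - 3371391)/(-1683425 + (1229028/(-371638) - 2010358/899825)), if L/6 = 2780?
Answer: 823086457095386925/281477299424010127 ≈ 2.9242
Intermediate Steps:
L = 16680 (L = 6*2780 = 16680)
(L*(-93) - 3371391)/(-1683425 + (1229028/(-371638) - 2010358/899825)) = (16680*(-93) - 3371391)/(-1683425 + (1229028/(-371638) - 2010358/899825)) = (-1551240 - 3371391)/(-1683425 + (1229028*(-1/371638) - 2010358*1/899825)) = -4922631/(-1683425 + (-614514/185819 - 2010358/899825)) = -4922631/(-1683425 - 926517773252/167204581675) = -4922631/(-281477299424010127/167204581675) = -4922631*(-167204581675/281477299424010127) = 823086457095386925/281477299424010127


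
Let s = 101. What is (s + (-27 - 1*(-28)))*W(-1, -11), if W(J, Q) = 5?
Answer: 510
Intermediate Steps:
(s + (-27 - 1*(-28)))*W(-1, -11) = (101 + (-27 - 1*(-28)))*5 = (101 + (-27 + 28))*5 = (101 + 1)*5 = 102*5 = 510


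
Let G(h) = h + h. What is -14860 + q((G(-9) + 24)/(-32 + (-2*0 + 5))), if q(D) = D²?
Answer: -1203656/81 ≈ -14860.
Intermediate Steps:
G(h) = 2*h
-14860 + q((G(-9) + 24)/(-32 + (-2*0 + 5))) = -14860 + ((2*(-9) + 24)/(-32 + (-2*0 + 5)))² = -14860 + ((-18 + 24)/(-32 + (0 + 5)))² = -14860 + (6/(-32 + 5))² = -14860 + (6/(-27))² = -14860 + (6*(-1/27))² = -14860 + (-2/9)² = -14860 + 4/81 = -1203656/81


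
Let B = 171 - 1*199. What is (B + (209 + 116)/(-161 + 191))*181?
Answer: -18643/6 ≈ -3107.2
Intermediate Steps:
B = -28 (B = 171 - 199 = -28)
(B + (209 + 116)/(-161 + 191))*181 = (-28 + (209 + 116)/(-161 + 191))*181 = (-28 + 325/30)*181 = (-28 + 325*(1/30))*181 = (-28 + 65/6)*181 = -103/6*181 = -18643/6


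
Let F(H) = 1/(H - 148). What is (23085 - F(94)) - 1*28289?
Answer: -281015/54 ≈ -5204.0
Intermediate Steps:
F(H) = 1/(-148 + H)
(23085 - F(94)) - 1*28289 = (23085 - 1/(-148 + 94)) - 1*28289 = (23085 - 1/(-54)) - 28289 = (23085 - 1*(-1/54)) - 28289 = (23085 + 1/54) - 28289 = 1246591/54 - 28289 = -281015/54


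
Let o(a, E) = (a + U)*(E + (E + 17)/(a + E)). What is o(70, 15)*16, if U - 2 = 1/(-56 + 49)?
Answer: 10518736/595 ≈ 17679.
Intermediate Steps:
U = 13/7 (U = 2 + 1/(-56 + 49) = 2 + 1/(-7) = 2 - ⅐ = 13/7 ≈ 1.8571)
o(a, E) = (13/7 + a)*(E + (17 + E)/(E + a)) (o(a, E) = (a + 13/7)*(E + (E + 17)/(a + E)) = (13/7 + a)*(E + (17 + E)/(E + a)))
o(70, 15)*16 = ((221 + 13*15 + 13*15² + 119*70 + 7*15*70² + 7*70*15² + 20*15*70)/(7*(15 + 70)))*16 = ((⅐)*(221 + 195 + 13*225 + 8330 + 7*15*4900 + 7*70*225 + 21000)/85)*16 = ((⅐)*(1/85)*(221 + 195 + 2925 + 8330 + 514500 + 110250 + 21000))*16 = ((⅐)*(1/85)*657421)*16 = (657421/595)*16 = 10518736/595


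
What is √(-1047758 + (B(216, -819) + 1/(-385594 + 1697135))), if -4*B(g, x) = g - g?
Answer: I*√1802290230994063657/1311541 ≈ 1023.6*I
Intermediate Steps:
B(g, x) = 0 (B(g, x) = -(g - g)/4 = -¼*0 = 0)
√(-1047758 + (B(216, -819) + 1/(-385594 + 1697135))) = √(-1047758 + (0 + 1/(-385594 + 1697135))) = √(-1047758 + (0 + 1/1311541)) = √(-1047758 + 1/1311541) = √(-1374177575077/1311541) = I*√1802290230994063657/1311541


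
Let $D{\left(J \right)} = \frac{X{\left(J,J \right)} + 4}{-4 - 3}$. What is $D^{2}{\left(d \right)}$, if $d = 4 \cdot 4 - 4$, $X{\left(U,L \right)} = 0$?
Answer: $\frac{16}{49} \approx 0.32653$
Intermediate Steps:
$d = 12$ ($d = 16 - 4 = 12$)
$D{\left(J \right)} = - \frac{4}{7}$ ($D{\left(J \right)} = \frac{0 + 4}{-4 - 3} = \frac{4}{-7} = 4 \left(- \frac{1}{7}\right) = - \frac{4}{7}$)
$D^{2}{\left(d \right)} = \left(- \frac{4}{7}\right)^{2} = \frac{16}{49}$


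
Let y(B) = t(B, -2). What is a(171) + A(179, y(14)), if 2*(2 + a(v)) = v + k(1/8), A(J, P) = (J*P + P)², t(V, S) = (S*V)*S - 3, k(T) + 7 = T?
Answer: 1456186881/16 ≈ 9.1012e+7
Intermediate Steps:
k(T) = -7 + T
t(V, S) = -3 + V*S² (t(V, S) = V*S² - 3 = -3 + V*S²)
y(B) = -3 + 4*B (y(B) = -3 + B*(-2)² = -3 + B*4 = -3 + 4*B)
A(J, P) = (P + J*P)²
a(v) = -87/16 + v/2 (a(v) = -2 + (v + (-7 + 1/8))/2 = -2 + (v + (-7 + ⅛))/2 = -2 + (v - 55/8)/2 = -2 + (-55/8 + v)/2 = -2 + (-55/16 + v/2) = -87/16 + v/2)
a(171) + A(179, y(14)) = (-87/16 + (½)*171) + (-3 + 4*14)²*(1 + 179)² = (-87/16 + 171/2) + (-3 + 56)²*180² = 1281/16 + 53²*32400 = 1281/16 + 2809*32400 = 1281/16 + 91011600 = 1456186881/16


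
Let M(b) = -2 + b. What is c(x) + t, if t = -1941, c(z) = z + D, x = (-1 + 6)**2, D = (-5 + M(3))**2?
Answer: -1900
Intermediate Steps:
D = 16 (D = (-5 + (-2 + 3))**2 = (-5 + 1)**2 = (-4)**2 = 16)
x = 25 (x = 5**2 = 25)
c(z) = 16 + z (c(z) = z + 16 = 16 + z)
c(x) + t = (16 + 25) - 1941 = 41 - 1941 = -1900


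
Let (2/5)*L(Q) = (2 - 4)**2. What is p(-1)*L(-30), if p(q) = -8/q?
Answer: 80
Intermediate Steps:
L(Q) = 10 (L(Q) = 5*(2 - 4)**2/2 = (5/2)*(-2)**2 = (5/2)*4 = 10)
p(-1)*L(-30) = -8/(-1)*10 = -8*(-1)*10 = 8*10 = 80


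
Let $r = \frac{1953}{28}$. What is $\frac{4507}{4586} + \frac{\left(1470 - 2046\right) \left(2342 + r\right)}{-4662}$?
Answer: $\frac{355096449}{1187774} \approx 298.96$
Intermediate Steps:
$r = \frac{279}{4}$ ($r = 1953 \cdot \frac{1}{28} = \frac{279}{4} \approx 69.75$)
$\frac{4507}{4586} + \frac{\left(1470 - 2046\right) \left(2342 + r\right)}{-4662} = \frac{4507}{4586} + \frac{\left(1470 - 2046\right) \left(2342 + \frac{279}{4}\right)}{-4662} = 4507 \cdot \frac{1}{4586} + \left(-576\right) \frac{9647}{4} \left(- \frac{1}{4662}\right) = \frac{4507}{4586} - - \frac{77176}{259} = \frac{4507}{4586} + \frac{77176}{259} = \frac{355096449}{1187774}$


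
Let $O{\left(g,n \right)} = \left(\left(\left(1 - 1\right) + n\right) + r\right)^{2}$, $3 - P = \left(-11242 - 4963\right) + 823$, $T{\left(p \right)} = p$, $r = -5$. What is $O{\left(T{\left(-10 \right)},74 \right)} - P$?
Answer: $-10624$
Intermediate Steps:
$P = 15385$ ($P = 3 - \left(\left(-11242 - 4963\right) + 823\right) = 3 - \left(-16205 + 823\right) = 3 - -15382 = 3 + 15382 = 15385$)
$O{\left(g,n \right)} = \left(-5 + n\right)^{2}$ ($O{\left(g,n \right)} = \left(\left(\left(1 - 1\right) + n\right) - 5\right)^{2} = \left(\left(0 + n\right) - 5\right)^{2} = \left(n - 5\right)^{2} = \left(-5 + n\right)^{2}$)
$O{\left(T{\left(-10 \right)},74 \right)} - P = \left(-5 + 74\right)^{2} - 15385 = 69^{2} - 15385 = 4761 - 15385 = -10624$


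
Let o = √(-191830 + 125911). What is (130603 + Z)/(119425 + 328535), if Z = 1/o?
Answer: 130603/447960 - I*√65919/29529075240 ≈ 0.29155 - 8.6947e-9*I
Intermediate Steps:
o = I*√65919 (o = √(-65919) = I*√65919 ≈ 256.75*I)
Z = -I*√65919/65919 (Z = 1/(I*√65919) = -I*√65919/65919 ≈ -0.0038949*I)
(130603 + Z)/(119425 + 328535) = (130603 - I*√65919/65919)/(119425 + 328535) = (130603 - I*√65919/65919)/447960 = (130603 - I*√65919/65919)*(1/447960) = 130603/447960 - I*√65919/29529075240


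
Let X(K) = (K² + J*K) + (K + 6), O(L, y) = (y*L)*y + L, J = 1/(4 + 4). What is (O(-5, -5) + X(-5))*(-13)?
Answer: 10881/8 ≈ 1360.1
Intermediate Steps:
J = ⅛ (J = 1/8 = ⅛ ≈ 0.12500)
O(L, y) = L + L*y² (O(L, y) = (L*y)*y + L = L*y² + L = L + L*y²)
X(K) = 6 + K² + 9*K/8 (X(K) = (K² + K/8) + (K + 6) = (K² + K/8) + (6 + K) = 6 + K² + 9*K/8)
(O(-5, -5) + X(-5))*(-13) = (-5*(1 + (-5)²) + (6 + (-5)² + (9/8)*(-5)))*(-13) = (-5*(1 + 25) + (6 + 25 - 45/8))*(-13) = (-5*26 + 203/8)*(-13) = (-130 + 203/8)*(-13) = -837/8*(-13) = 10881/8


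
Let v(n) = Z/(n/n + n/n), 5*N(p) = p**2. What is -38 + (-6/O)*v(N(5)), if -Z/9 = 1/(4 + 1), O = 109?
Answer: -20683/545 ≈ -37.950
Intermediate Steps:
N(p) = p**2/5
Z = -9/5 (Z = -9/(4 + 1) = -9/5 ≈ -1.8000)
v(n) = -9/10 (v(n) = -9/(5*(n/n + n/n)) = -9/(5*(1 + 1)) = -9/5/2 = -9/5*1/2 = -9/10)
-38 + (-6/O)*v(N(5)) = -38 - 6/109*(-9/10) = -38 + 27/545 = -20683/545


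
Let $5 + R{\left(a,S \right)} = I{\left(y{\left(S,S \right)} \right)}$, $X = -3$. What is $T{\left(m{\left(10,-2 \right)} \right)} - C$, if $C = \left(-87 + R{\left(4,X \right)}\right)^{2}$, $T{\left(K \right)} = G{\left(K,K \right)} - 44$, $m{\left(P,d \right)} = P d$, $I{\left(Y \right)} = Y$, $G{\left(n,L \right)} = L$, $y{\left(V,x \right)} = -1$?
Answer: $-8713$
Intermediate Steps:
$R{\left(a,S \right)} = -6$ ($R{\left(a,S \right)} = -5 - 1 = -6$)
$T{\left(K \right)} = -44 + K$ ($T{\left(K \right)} = K - 44 = -44 + K$)
$C = 8649$ ($C = \left(-87 - 6\right)^{2} = \left(-93\right)^{2} = 8649$)
$T{\left(m{\left(10,-2 \right)} \right)} - C = \left(-44 + 10 \left(-2\right)\right) - 8649 = \left(-44 - 20\right) - 8649 = -64 - 8649 = -8713$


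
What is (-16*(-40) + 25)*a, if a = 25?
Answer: 16625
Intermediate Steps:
(-16*(-40) + 25)*a = (-16*(-40) + 25)*25 = (640 + 25)*25 = 665*25 = 16625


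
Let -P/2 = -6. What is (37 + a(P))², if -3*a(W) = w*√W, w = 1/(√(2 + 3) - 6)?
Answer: (3441 + 2*√3*(6 + √5))²/8649 ≈ 1391.8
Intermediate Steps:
w = 1/(-6 + √5) (w = 1/(√5 - 6) = 1/(-6 + √5) ≈ -0.26568)
P = 12 (P = -2*(-6) = 12)
a(W) = -√W*(-6/31 - √5/31)/3 (a(W) = -(-6/31 - √5/31)*√W/3 = -√W*(-6/31 - √5/31)/3)
(37 + a(P))² = (37 + √12*(6 + √5)/93)² = (37 + (2*√3)*(6 + √5)/93)² = (37 + 2*√3*(6 + √5)/93)²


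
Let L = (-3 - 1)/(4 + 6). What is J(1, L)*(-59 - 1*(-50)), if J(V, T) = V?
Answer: -9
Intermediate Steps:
L = -⅖ (L = -4/10 = -4*⅒ = -⅖ ≈ -0.40000)
J(1, L)*(-59 - 1*(-50)) = 1*(-59 - 1*(-50)) = 1*(-59 + 50) = 1*(-9) = -9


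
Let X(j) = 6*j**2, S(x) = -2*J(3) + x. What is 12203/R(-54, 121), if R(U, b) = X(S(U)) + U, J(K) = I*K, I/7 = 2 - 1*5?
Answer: 12203/31050 ≈ 0.39301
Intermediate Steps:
I = -21 (I = 7*(2 - 1*5) = 7*(2 - 5) = 7*(-3) = -21)
J(K) = -21*K
S(x) = 126 + x (S(x) = -(-42)*3 + x = -2*(-63) + x = 126 + x)
R(U, b) = U + 6*(126 + U)**2 (R(U, b) = 6*(126 + U)**2 + U = U + 6*(126 + U)**2)
12203/R(-54, 121) = 12203/(-54 + 6*(126 - 54)**2) = 12203/(-54 + 6*72**2) = 12203/(-54 + 6*5184) = 12203/(-54 + 31104) = 12203/31050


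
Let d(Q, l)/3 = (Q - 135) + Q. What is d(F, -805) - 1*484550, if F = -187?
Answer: -486077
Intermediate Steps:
d(Q, l) = -405 + 6*Q (d(Q, l) = 3*((Q - 135) + Q) = 3*((-135 + Q) + Q) = 3*(-135 + 2*Q) = -405 + 6*Q)
d(F, -805) - 1*484550 = (-405 + 6*(-187)) - 1*484550 = (-405 - 1122) - 484550 = -1527 - 484550 = -486077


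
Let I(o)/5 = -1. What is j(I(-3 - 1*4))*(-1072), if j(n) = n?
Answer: 5360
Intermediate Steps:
I(o) = -5 (I(o) = 5*(-1) = -5)
j(I(-3 - 1*4))*(-1072) = -5*(-1072) = 5360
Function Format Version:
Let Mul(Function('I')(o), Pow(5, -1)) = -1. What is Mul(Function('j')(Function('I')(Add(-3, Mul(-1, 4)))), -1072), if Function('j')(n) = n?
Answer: 5360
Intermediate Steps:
Function('I')(o) = -5 (Function('I')(o) = Mul(5, -1) = -5)
Mul(Function('j')(Function('I')(Add(-3, Mul(-1, 4)))), -1072) = Mul(-5, -1072) = 5360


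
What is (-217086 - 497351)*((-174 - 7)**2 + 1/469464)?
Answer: -10988119723085885/469464 ≈ -2.3406e+10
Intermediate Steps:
(-217086 - 497351)*((-174 - 7)**2 + 1/469464) = -714437*((-181)**2 + 1/469464) = -714437*(32761 + 1/469464) = -714437*15380110105/469464 = -10988119723085885/469464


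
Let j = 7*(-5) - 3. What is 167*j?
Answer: -6346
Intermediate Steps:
j = -38 (j = -35 - 3 = -38)
167*j = 167*(-38) = -6346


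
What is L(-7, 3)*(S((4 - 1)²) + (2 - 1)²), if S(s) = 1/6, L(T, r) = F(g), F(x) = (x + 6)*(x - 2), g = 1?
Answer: -49/6 ≈ -8.1667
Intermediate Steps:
F(x) = (-2 + x)*(6 + x) (F(x) = (6 + x)*(-2 + x) = (-2 + x)*(6 + x))
L(T, r) = -7 (L(T, r) = -12 + 1² + 4*1 = -12 + 1 + 4 = -7)
S(s) = ⅙
L(-7, 3)*(S((4 - 1)²) + (2 - 1)²) = -7*(⅙ + (2 - 1)²) = -7*(⅙ + 1²) = -7*(⅙ + 1) = -7*7/6 = -49/6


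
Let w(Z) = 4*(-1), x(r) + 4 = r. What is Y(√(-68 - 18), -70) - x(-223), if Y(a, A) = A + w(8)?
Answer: 153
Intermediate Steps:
x(r) = -4 + r
w(Z) = -4
Y(a, A) = -4 + A (Y(a, A) = A - 4 = -4 + A)
Y(√(-68 - 18), -70) - x(-223) = (-4 - 70) - (-4 - 223) = -74 - 1*(-227) = -74 + 227 = 153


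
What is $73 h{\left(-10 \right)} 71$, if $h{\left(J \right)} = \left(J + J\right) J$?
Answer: $1036600$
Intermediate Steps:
$h{\left(J \right)} = 2 J^{2}$ ($h{\left(J \right)} = 2 J J = 2 J^{2}$)
$73 h{\left(-10 \right)} 71 = 73 \cdot 2 \left(-10\right)^{2} \cdot 71 = 73 \cdot 2 \cdot 100 \cdot 71 = 73 \cdot 200 \cdot 71 = 14600 \cdot 71 = 1036600$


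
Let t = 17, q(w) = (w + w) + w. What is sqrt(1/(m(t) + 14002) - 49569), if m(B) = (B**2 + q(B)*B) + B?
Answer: I*sqrt(456591211418)/3035 ≈ 222.64*I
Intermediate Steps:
q(w) = 3*w (q(w) = 2*w + w = 3*w)
m(B) = B + 4*B**2 (m(B) = (B**2 + (3*B)*B) + B = (B**2 + 3*B**2) + B = 4*B**2 + B = B + 4*B**2)
sqrt(1/(m(t) + 14002) - 49569) = sqrt(1/(17*(1 + 4*17) + 14002) - 49569) = sqrt(1/(17*(1 + 68) + 14002) - 49569) = sqrt(1/(17*69 + 14002) - 49569) = sqrt(1/(1173 + 14002) - 49569) = sqrt(1/15175 - 49569) = sqrt(-752209574/15175) = I*sqrt(456591211418)/3035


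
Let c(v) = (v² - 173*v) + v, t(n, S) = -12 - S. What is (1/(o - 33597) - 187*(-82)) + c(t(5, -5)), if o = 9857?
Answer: 393775379/23740 ≈ 16587.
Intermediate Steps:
c(v) = v² - 172*v
(1/(o - 33597) - 187*(-82)) + c(t(5, -5)) = (1/(9857 - 33597) - 187*(-82)) + (-12 - 1*(-5))*(-172 + (-12 - 1*(-5))) = (1/(-23740) + 15334) + (-12 + 5)*(-172 + (-12 + 5)) = (-1/23740 + 15334) - 7*(-172 - 7) = 364029159/23740 - 7*(-179) = 364029159/23740 + 1253 = 393775379/23740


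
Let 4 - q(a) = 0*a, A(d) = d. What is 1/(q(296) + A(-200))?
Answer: -1/196 ≈ -0.0051020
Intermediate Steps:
q(a) = 4 (q(a) = 4 - 0*a = 4 - 1*0 = 4 + 0 = 4)
1/(q(296) + A(-200)) = 1/(4 - 200) = 1/(-196) = -1/196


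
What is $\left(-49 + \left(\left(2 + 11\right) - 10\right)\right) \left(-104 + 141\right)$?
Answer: $-1702$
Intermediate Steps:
$\left(-49 + \left(\left(2 + 11\right) - 10\right)\right) \left(-104 + 141\right) = \left(-49 + \left(13 - 10\right)\right) 37 = \left(-49 + 3\right) 37 = \left(-46\right) 37 = -1702$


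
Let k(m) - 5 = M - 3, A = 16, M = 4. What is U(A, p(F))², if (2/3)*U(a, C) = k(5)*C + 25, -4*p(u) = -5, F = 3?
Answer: 38025/16 ≈ 2376.6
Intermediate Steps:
p(u) = 5/4 (p(u) = -¼*(-5) = 5/4)
k(m) = 6 (k(m) = 5 + (4 - 3) = 5 + 1 = 6)
U(a, C) = 75/2 + 9*C (U(a, C) = 3*(6*C + 25)/2 = 3*(25 + 6*C)/2 = 75/2 + 9*C)
U(A, p(F))² = (75/2 + 9*(5/4))² = (75/2 + 45/4)² = (195/4)² = 38025/16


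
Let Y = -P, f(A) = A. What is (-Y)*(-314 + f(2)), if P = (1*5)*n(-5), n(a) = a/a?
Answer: -1560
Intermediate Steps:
n(a) = 1
P = 5 (P = (1*5)*1 = 5*1 = 5)
Y = -5 (Y = -1*5 = -5)
(-Y)*(-314 + f(2)) = (-1*(-5))*(-314 + 2) = 5*(-312) = -1560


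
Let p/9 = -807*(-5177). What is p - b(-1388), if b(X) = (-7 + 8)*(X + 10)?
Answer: 37601929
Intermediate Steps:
b(X) = 10 + X (b(X) = 1*(10 + X) = 10 + X)
p = 37600551 (p = 9*(-807*(-5177)) = 9*4177839 = 37600551)
p - b(-1388) = 37600551 - (10 - 1388) = 37600551 - 1*(-1378) = 37600551 + 1378 = 37601929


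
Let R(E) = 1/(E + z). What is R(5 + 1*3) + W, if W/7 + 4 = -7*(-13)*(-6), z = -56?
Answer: -184801/48 ≈ -3850.0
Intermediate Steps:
W = -3850 (W = -28 + 7*(-7*(-13)*(-6)) = -28 + 7*(91*(-6)) = -28 + 7*(-546) = -28 - 3822 = -3850)
R(E) = 1/(-56 + E) (R(E) = 1/(E - 56) = 1/(-56 + E))
R(5 + 1*3) + W = 1/(-56 + (5 + 1*3)) - 3850 = 1/(-56 + (5 + 3)) - 3850 = 1/(-56 + 8) - 3850 = 1/(-48) - 3850 = -1/48 - 3850 = -184801/48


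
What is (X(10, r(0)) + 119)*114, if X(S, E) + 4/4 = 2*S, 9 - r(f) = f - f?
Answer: 15732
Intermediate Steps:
r(f) = 9 (r(f) = 9 - (f - f) = 9 - 1*0 = 9 + 0 = 9)
X(S, E) = -1 + 2*S
(X(10, r(0)) + 119)*114 = ((-1 + 2*10) + 119)*114 = ((-1 + 20) + 119)*114 = (19 + 119)*114 = 138*114 = 15732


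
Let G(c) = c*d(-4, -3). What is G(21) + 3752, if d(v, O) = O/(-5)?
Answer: 18823/5 ≈ 3764.6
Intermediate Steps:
d(v, O) = -O/5 (d(v, O) = O*(-⅕) = -O/5)
G(c) = 3*c/5 (G(c) = c*(-⅕*(-3)) = c*(⅗) = 3*c/5)
G(21) + 3752 = (⅗)*21 + 3752 = 63/5 + 3752 = 18823/5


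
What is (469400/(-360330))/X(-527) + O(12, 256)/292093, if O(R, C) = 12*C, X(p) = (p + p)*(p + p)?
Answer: 30739332911749/2923094133686301 ≈ 0.010516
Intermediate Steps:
X(p) = 4*p² (X(p) = (2*p)*(2*p) = 4*p²)
(469400/(-360330))/X(-527) + O(12, 256)/292093 = (469400/(-360330))/((4*(-527)²)) + (12*256)/292093 = (469400*(-1/360330))/((4*277729)) + 3072*(1/292093) = -46940/36033/1110916 + 3072/292093 = -46940/36033*1/1110916 + 3072/292093 = -11735/10007409057 + 3072/292093 = 30739332911749/2923094133686301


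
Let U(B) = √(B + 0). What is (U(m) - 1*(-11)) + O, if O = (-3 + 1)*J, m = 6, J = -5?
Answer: 21 + √6 ≈ 23.449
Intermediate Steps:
U(B) = √B
O = 10 (O = (-3 + 1)*(-5) = -2*(-5) = 10)
(U(m) - 1*(-11)) + O = (√6 - 1*(-11)) + 10 = (√6 + 11) + 10 = (11 + √6) + 10 = 21 + √6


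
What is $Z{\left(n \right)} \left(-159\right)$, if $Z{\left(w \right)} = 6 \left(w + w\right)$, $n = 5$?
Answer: $-9540$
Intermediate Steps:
$Z{\left(w \right)} = 12 w$ ($Z{\left(w \right)} = 6 \cdot 2 w = 12 w$)
$Z{\left(n \right)} \left(-159\right) = 12 \cdot 5 \left(-159\right) = 60 \left(-159\right) = -9540$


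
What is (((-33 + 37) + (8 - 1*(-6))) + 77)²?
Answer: 9025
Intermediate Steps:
(((-33 + 37) + (8 - 1*(-6))) + 77)² = ((4 + (8 + 6)) + 77)² = ((4 + 14) + 77)² = (18 + 77)² = 95² = 9025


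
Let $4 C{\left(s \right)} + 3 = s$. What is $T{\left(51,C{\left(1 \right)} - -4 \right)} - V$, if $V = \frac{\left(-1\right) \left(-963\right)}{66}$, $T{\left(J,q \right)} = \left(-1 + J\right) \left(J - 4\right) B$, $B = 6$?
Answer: $\frac{309879}{22} \approx 14085.0$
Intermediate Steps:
$C{\left(s \right)} = - \frac{3}{4} + \frac{s}{4}$
$T{\left(J,q \right)} = 6 \left(-1 + J\right) \left(-4 + J\right)$ ($T{\left(J,q \right)} = \left(-1 + J\right) \left(J - 4\right) 6 = \left(-1 + J\right) \left(-4 + J\right) 6 = 6 \left(-1 + J\right) \left(-4 + J\right)$)
$V = \frac{321}{22}$ ($V = 963 \cdot \frac{1}{66} = \frac{321}{22} \approx 14.591$)
$T{\left(51,C{\left(1 \right)} - -4 \right)} - V = \left(24 - 1530 + 6 \cdot 51^{2}\right) - \frac{321}{22} = \left(24 - 1530 + 6 \cdot 2601\right) - \frac{321}{22} = \left(24 - 1530 + 15606\right) - \frac{321}{22} = 14100 - \frac{321}{22} = \frac{309879}{22}$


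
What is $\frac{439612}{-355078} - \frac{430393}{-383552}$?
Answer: $- \frac{7895488085}{68095438528} \approx -0.11595$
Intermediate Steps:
$\frac{439612}{-355078} - \frac{430393}{-383552} = 439612 \left(- \frac{1}{355078}\right) - - \frac{430393}{383552} = - \frac{219806}{177539} + \frac{430393}{383552} = - \frac{7895488085}{68095438528}$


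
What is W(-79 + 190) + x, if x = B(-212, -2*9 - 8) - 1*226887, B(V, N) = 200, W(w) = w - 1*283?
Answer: -226859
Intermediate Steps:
W(w) = -283 + w (W(w) = w - 283 = -283 + w)
x = -226687 (x = 200 - 1*226887 = 200 - 226887 = -226687)
W(-79 + 190) + x = (-283 + (-79 + 190)) - 226687 = (-283 + 111) - 226687 = -172 - 226687 = -226859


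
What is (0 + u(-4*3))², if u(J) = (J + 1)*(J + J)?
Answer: 69696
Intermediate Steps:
u(J) = 2*J*(1 + J) (u(J) = (1 + J)*(2*J) = 2*J*(1 + J))
(0 + u(-4*3))² = (0 + 2*(-4*3)*(1 - 4*3))² = (0 + 2*(-12)*(1 - 12))² = (0 + 2*(-12)*(-11))² = (0 + 264)² = 264² = 69696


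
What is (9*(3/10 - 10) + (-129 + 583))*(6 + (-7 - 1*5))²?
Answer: 66006/5 ≈ 13201.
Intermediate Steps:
(9*(3/10 - 10) + (-129 + 583))*(6 + (-7 - 1*5))² = (9*(3*(⅒) - 10) + 454)*(6 + (-7 - 5))² = (9*(3/10 - 10) + 454)*(6 - 12)² = (9*(-97/10) + 454)*(-6)² = (-873/10 + 454)*36 = (3667/10)*36 = 66006/5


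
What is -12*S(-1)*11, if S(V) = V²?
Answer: -132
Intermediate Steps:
-12*S(-1)*11 = -12*(-1)²*11 = -12*1*11 = -12*11 = -132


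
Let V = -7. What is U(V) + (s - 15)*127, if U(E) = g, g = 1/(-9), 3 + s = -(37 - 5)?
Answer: -57151/9 ≈ -6350.1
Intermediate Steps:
s = -35 (s = -3 - (37 - 5) = -3 - 1*32 = -3 - 32 = -35)
g = -⅑ (g = 1*(-⅑) = -⅑ ≈ -0.11111)
U(E) = -⅑
U(V) + (s - 15)*127 = -⅑ + (-35 - 15)*127 = -⅑ - 50*127 = -⅑ - 6350 = -57151/9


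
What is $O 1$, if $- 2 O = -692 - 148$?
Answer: $420$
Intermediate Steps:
$O = 420$ ($O = - \frac{-692 - 148}{2} = \left(- \frac{1}{2}\right) \left(-840\right) = 420$)
$O 1 = 420 \cdot 1 = 420$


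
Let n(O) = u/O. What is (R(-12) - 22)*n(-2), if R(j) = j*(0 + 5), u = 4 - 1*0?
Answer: 164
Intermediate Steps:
u = 4 (u = 4 + 0 = 4)
n(O) = 4/O
R(j) = 5*j (R(j) = j*5 = 5*j)
(R(-12) - 22)*n(-2) = (5*(-12) - 22)*(4/(-2)) = (-60 - 22)*(4*(-½)) = -82*(-2) = 164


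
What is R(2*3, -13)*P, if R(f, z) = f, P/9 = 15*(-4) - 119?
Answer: -9666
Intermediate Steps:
P = -1611 (P = 9*(15*(-4) - 119) = 9*(-60 - 119) = 9*(-179) = -1611)
R(2*3, -13)*P = (2*3)*(-1611) = 6*(-1611) = -9666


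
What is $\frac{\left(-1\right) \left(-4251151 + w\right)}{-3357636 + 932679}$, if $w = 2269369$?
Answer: $- \frac{660594}{808319} \approx -0.81724$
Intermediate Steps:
$\frac{\left(-1\right) \left(-4251151 + w\right)}{-3357636 + 932679} = \frac{\left(-1\right) \left(-4251151 + 2269369\right)}{-3357636 + 932679} = \frac{\left(-1\right) \left(-1981782\right)}{-2424957} = 1981782 \left(- \frac{1}{2424957}\right) = - \frac{660594}{808319}$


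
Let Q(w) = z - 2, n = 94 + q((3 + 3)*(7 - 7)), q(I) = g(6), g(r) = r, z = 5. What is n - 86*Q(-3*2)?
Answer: -158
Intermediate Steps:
q(I) = 6
n = 100 (n = 94 + 6 = 100)
Q(w) = 3 (Q(w) = 5 - 2 = 3)
n - 86*Q(-3*2) = 100 - 86*3 = 100 - 258 = -158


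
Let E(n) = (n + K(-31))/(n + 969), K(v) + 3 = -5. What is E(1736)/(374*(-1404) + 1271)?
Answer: -1728/1416946625 ≈ -1.2195e-6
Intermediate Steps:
K(v) = -8 (K(v) = -3 - 5 = -8)
E(n) = (-8 + n)/(969 + n) (E(n) = (n - 8)/(n + 969) = (-8 + n)/(969 + n))
E(1736)/(374*(-1404) + 1271) = ((-8 + 1736)/(969 + 1736))/(374*(-1404) + 1271) = (1728/2705)/(-525096 + 1271) = ((1/2705)*1728)/(-523825) = (1728/2705)*(-1/523825) = -1728/1416946625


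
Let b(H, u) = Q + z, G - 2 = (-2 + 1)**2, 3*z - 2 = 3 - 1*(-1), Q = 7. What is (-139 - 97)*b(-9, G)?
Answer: -2124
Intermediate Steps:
z = 2 (z = 2/3 + (3 - 1*(-1))/3 = 2/3 + (3 + 1)/3 = 2/3 + (1/3)*4 = 2/3 + 4/3 = 2)
G = 3 (G = 2 + (-2 + 1)**2 = 2 + (-1)**2 = 2 + 1 = 3)
b(H, u) = 9 (b(H, u) = 7 + 2 = 9)
(-139 - 97)*b(-9, G) = (-139 - 97)*9 = -236*9 = -2124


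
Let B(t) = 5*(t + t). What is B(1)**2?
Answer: 100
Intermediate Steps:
B(t) = 10*t (B(t) = 5*(2*t) = 10*t)
B(1)**2 = (10*1)**2 = 10**2 = 100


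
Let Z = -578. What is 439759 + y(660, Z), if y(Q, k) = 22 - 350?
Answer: 439431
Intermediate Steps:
y(Q, k) = -328
439759 + y(660, Z) = 439759 - 328 = 439431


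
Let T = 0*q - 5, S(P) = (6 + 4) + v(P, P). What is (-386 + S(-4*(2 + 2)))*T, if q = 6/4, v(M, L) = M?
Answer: 1960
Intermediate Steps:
q = 3/2 (q = 6*(1/4) = 3/2 ≈ 1.5000)
S(P) = 10 + P (S(P) = (6 + 4) + P = 10 + P)
T = -5 (T = 0*(3/2) - 5 = 0 - 5 = -5)
(-386 + S(-4*(2 + 2)))*T = (-386 + (10 - 4*(2 + 2)))*(-5) = (-386 + (10 - 4*4))*(-5) = (-386 + (10 - 16))*(-5) = (-386 - 6)*(-5) = -392*(-5) = 1960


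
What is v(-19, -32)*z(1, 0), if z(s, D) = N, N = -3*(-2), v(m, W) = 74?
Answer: 444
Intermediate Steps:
N = 6
z(s, D) = 6
v(-19, -32)*z(1, 0) = 74*6 = 444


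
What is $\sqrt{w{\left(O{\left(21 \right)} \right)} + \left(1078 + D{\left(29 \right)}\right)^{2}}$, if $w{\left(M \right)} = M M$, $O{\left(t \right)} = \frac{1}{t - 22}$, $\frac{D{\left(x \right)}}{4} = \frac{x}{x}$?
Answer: $5 \sqrt{46829} \approx 1082.0$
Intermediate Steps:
$D{\left(x \right)} = 4$ ($D{\left(x \right)} = 4 \frac{x}{x} = 4 \cdot 1 = 4$)
$O{\left(t \right)} = \frac{1}{-22 + t}$
$w{\left(M \right)} = M^{2}$
$\sqrt{w{\left(O{\left(21 \right)} \right)} + \left(1078 + D{\left(29 \right)}\right)^{2}} = \sqrt{\left(\frac{1}{-22 + 21}\right)^{2} + \left(1078 + 4\right)^{2}} = \sqrt{\left(\frac{1}{-1}\right)^{2} + 1082^{2}} = \sqrt{\left(-1\right)^{2} + 1170724} = \sqrt{1 + 1170724} = \sqrt{1170725} = 5 \sqrt{46829}$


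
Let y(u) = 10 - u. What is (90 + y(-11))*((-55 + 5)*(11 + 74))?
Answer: -471750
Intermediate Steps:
(90 + y(-11))*((-55 + 5)*(11 + 74)) = (90 + (10 - 1*(-11)))*((-55 + 5)*(11 + 74)) = (90 + (10 + 11))*(-50*85) = (90 + 21)*(-4250) = 111*(-4250) = -471750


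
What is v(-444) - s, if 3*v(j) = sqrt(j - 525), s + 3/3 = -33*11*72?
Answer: 26137 + I*sqrt(969)/3 ≈ 26137.0 + 10.376*I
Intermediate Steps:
s = -26137 (s = -1 - 33*11*72 = -1 - 363*72 = -1 - 26136 = -26137)
v(j) = sqrt(-525 + j)/3 (v(j) = sqrt(j - 525)/3 = sqrt(-525 + j)/3)
v(-444) - s = sqrt(-525 - 444)/3 - 1*(-26137) = sqrt(-969)/3 + 26137 = (I*sqrt(969))/3 + 26137 = I*sqrt(969)/3 + 26137 = 26137 + I*sqrt(969)/3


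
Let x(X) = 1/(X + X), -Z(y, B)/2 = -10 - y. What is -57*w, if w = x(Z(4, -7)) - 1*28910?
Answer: 92280663/56 ≈ 1.6479e+6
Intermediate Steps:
Z(y, B) = 20 + 2*y (Z(y, B) = -2*(-10 - y) = 20 + 2*y)
x(X) = 1/(2*X)
w = -1618959/56 (w = 1/(2*(20 + 2*4)) - 1*28910 = 1/(2*(20 + 8)) - 28910 = (½)/28 - 28910 = (½)*(1/28) - 28910 = 1/56 - 28910 = -1618959/56 ≈ -28910.)
-57*w = -57*(-1618959/56) = 92280663/56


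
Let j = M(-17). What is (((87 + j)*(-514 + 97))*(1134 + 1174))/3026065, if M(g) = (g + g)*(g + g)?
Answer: -1196307948/3026065 ≈ -395.33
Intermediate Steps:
M(g) = 4*g**2 (M(g) = (2*g)*(2*g) = 4*g**2)
j = 1156 (j = 4*(-17)**2 = 4*289 = 1156)
(((87 + j)*(-514 + 97))*(1134 + 1174))/3026065 = (((87 + 1156)*(-514 + 97))*(1134 + 1174))/3026065 = ((1243*(-417))*2308)*(1/3026065) = -518331*2308*(1/3026065) = -1196307948*1/3026065 = -1196307948/3026065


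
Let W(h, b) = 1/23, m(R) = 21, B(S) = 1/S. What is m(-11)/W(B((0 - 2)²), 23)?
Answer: 483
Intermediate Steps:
W(h, b) = 1/23
m(-11)/W(B((0 - 2)²), 23) = 21/(1/23) = 21*23 = 483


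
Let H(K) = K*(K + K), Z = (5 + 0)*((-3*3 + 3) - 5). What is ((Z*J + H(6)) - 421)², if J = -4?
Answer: 16641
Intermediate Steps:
Z = -55 (Z = 5*((-9 + 3) - 5) = 5*(-6 - 5) = 5*(-11) = -55)
H(K) = 2*K² (H(K) = K*(2*K) = 2*K²)
((Z*J + H(6)) - 421)² = ((-55*(-4) + 2*6²) - 421)² = ((220 + 2*36) - 421)² = ((220 + 72) - 421)² = (292 - 421)² = (-129)² = 16641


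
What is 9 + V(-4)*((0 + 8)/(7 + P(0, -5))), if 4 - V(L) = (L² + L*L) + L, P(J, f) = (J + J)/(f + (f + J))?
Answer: -129/7 ≈ -18.429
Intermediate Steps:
P(J, f) = 2*J/(J + 2*f) (P(J, f) = (2*J)/(f + (J + f)) = (2*J)/(J + 2*f) = 2*J/(J + 2*f))
V(L) = 4 - L - 2*L² (V(L) = 4 - ((L² + L*L) + L) = 4 - ((L² + L²) + L) = 4 - (2*L² + L) = 4 - (L + 2*L²) = 4 + (-L - 2*L²) = 4 - L - 2*L²)
9 + V(-4)*((0 + 8)/(7 + P(0, -5))) = 9 + (4 - 1*(-4) - 2*(-4)²)*((0 + 8)/(7 + 2*0/(0 + 2*(-5)))) = 9 + (4 + 4 - 2*16)*(8/(7 + 2*0/(0 - 10))) = 9 + (4 + 4 - 32)*(8/(7 + 2*0/(-10))) = 9 - 192/(7 + 2*0*(-⅒)) = 9 - 192/(7 + 0) = 9 - 192/7 = -129/7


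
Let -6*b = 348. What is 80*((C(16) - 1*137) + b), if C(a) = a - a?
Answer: -15600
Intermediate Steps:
C(a) = 0
b = -58 (b = -1/6*348 = -58)
80*((C(16) - 1*137) + b) = 80*((0 - 1*137) - 58) = 80*((0 - 137) - 58) = 80*(-137 - 58) = 80*(-195) = -15600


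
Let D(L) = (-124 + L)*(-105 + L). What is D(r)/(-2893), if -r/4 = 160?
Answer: -569180/2893 ≈ -196.74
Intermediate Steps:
r = -640 (r = -4*160 = -640)
D(r)/(-2893) = (13020 + (-640)² - 229*(-640))/(-2893) = (13020 + 409600 + 146560)*(-1/2893) = 569180*(-1/2893) = -569180/2893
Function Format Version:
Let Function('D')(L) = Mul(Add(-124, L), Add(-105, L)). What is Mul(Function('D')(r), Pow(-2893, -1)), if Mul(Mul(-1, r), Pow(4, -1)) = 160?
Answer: Rational(-569180, 2893) ≈ -196.74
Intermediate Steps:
r = -640 (r = Mul(-4, 160) = -640)
Mul(Function('D')(r), Pow(-2893, -1)) = Mul(Add(13020, Pow(-640, 2), Mul(-229, -640)), Pow(-2893, -1)) = Mul(Add(13020, 409600, 146560), Rational(-1, 2893)) = Mul(569180, Rational(-1, 2893)) = Rational(-569180, 2893)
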